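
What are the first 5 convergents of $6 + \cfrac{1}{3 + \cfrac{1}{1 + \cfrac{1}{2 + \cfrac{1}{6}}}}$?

6/1, 19/3, 25/4, 69/11, 439/70

Using the convergent recurrence p_i = a_i*p_{i-1} + p_{i-2}, q_i = a_i*q_{i-1} + q_{i-2} with p_{-2}=0, p_{-1}=1, q_{-2}=1, q_{-1}=0:
  i=0: a_0=6, p_0 = 6*1 + 0 = 6, q_0 = 6*0 + 1 = 1.
  i=1: a_1=3, p_1 = 3*6 + 1 = 19, q_1 = 3*1 + 0 = 3.
  i=2: a_2=1, p_2 = 1*19 + 6 = 25, q_2 = 1*3 + 1 = 4.
  i=3: a_3=2, p_3 = 2*25 + 19 = 69, q_3 = 2*4 + 3 = 11.
  i=4: a_4=6, p_4 = 6*69 + 25 = 439, q_4 = 6*11 + 4 = 70.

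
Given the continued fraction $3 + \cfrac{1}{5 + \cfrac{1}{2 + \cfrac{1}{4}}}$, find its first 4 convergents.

Using the convergent recurrence p_i = a_i*p_{i-1} + p_{i-2}, q_i = a_i*q_{i-1} + q_{i-2} with p_{-2}=0, p_{-1}=1, q_{-2}=1, q_{-1}=0:
  i=0: a_0=3, p_0 = 3*1 + 0 = 3, q_0 = 3*0 + 1 = 1.
  i=1: a_1=5, p_1 = 5*3 + 1 = 16, q_1 = 5*1 + 0 = 5.
  i=2: a_2=2, p_2 = 2*16 + 3 = 35, q_2 = 2*5 + 1 = 11.
  i=3: a_3=4, p_3 = 4*35 + 16 = 156, q_3 = 4*11 + 5 = 49.

3/1, 16/5, 35/11, 156/49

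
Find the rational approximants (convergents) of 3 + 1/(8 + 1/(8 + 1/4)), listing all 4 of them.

Using the convergent recurrence p_i = a_i*p_{i-1} + p_{i-2}, q_i = a_i*q_{i-1} + q_{i-2} with p_{-2}=0, p_{-1}=1, q_{-2}=1, q_{-1}=0:
  i=0: a_0=3, p_0 = 3*1 + 0 = 3, q_0 = 3*0 + 1 = 1.
  i=1: a_1=8, p_1 = 8*3 + 1 = 25, q_1 = 8*1 + 0 = 8.
  i=2: a_2=8, p_2 = 8*25 + 3 = 203, q_2 = 8*8 + 1 = 65.
  i=3: a_3=4, p_3 = 4*203 + 25 = 837, q_3 = 4*65 + 8 = 268.

3/1, 25/8, 203/65, 837/268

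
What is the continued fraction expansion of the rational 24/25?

Run the Euclidean algorithm on 24 and 25; the successive quotients are the partial quotients a_0, a_1, ... (each step inverts the fractional part left over by the previous one):
  24 = 0*25 + 24, so a_0 = 0.
  25 = 1*24 + 1, so a_1 = 1.
  24 = 24*1 + 0, so a_2 = 24.
The remainder reaches 0 after 3 divisions, so the expansion has 3 partial quotients, read off in order.

[0; 1, 24]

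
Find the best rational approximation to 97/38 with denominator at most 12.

Expand x = 97/38 as a continued fraction with the Euclidean algorithm:
  97 = 2*38 + 21, so a_0 = 2.
  38 = 1*21 + 17, so a_1 = 1.
  21 = 1*17 + 4, so a_2 = 1.
  17 = 4*4 + 1, so a_3 = 4.
  4 = 4*1 + 0, so a_4 = 4.
so x = [2; 1, 1, 4, 4].
Convergents (p_i = a_i*p_{i-1} + p_{i-2}, q_i = a_i*q_{i-1} + q_{i-2} with p_{-2}=0, p_{-1}=1, q_{-2}=1, q_{-1}=0), until the denominator exceeds 12:
  i=0: a_0=2, p_0 = 2*1 + 0 = 2, q_0 = 2*0 + 1 = 1.
  i=1: a_1=1, p_1 = 1*2 + 1 = 3, q_1 = 1*1 + 0 = 1.
  i=2: a_2=1, p_2 = 1*3 + 2 = 5, q_2 = 1*1 + 1 = 2.
  i=3: a_3=4, p_3 = 4*5 + 3 = 23, q_3 = 4*2 + 1 = 9.
  i=4: a_4=4, p_4 = 4*23 + 5 = 97, q_4 = 4*9 + 2 = 38.
q_4 = 38 > 12, so the last convergent with denominator <= 12 is p_3/q_3 = 23/9.
The closest fraction with denominator <= 12 is either p_3/q_3 or the intermediate fraction (k*p_3 + p_2)/(k*q_3 + q_2) with the largest k >= 1 whose denominator stays <= 12; these approach x as k grows, and every other convergent or intermediate fraction in range is farther away.
Largest k: floor((12 - q_2)/q_3) = floor((12 - 2)/9) = 1.
That gives (1*23 + 5)/(1*9 + 2) = 28/11.
Compare the errors: |x - 23/9| = |97*9 - 23*38|/(38*9) = 1/342, and |x - 28/11| = |97*11 - 28*38|/(38*11) = 3/418.
Cross-multiplying, 1*418 = 418 < 1026 = 3*342, so 1/342 is smaller: the convergent 23/9 is closer to x than 28/11.

23/9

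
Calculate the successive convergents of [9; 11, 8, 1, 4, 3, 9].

Using the convergent recurrence p_i = a_i*p_{i-1} + p_{i-2}, q_i = a_i*q_{i-1} + q_{i-2} with p_{-2}=0, p_{-1}=1, q_{-2}=1, q_{-1}=0:
  i=0: a_0=9, p_0 = 9*1 + 0 = 9, q_0 = 9*0 + 1 = 1.
  i=1: a_1=11, p_1 = 11*9 + 1 = 100, q_1 = 11*1 + 0 = 11.
  i=2: a_2=8, p_2 = 8*100 + 9 = 809, q_2 = 8*11 + 1 = 89.
  i=3: a_3=1, p_3 = 1*809 + 100 = 909, q_3 = 1*89 + 11 = 100.
  i=4: a_4=4, p_4 = 4*909 + 809 = 4445, q_4 = 4*100 + 89 = 489.
  i=5: a_5=3, p_5 = 3*4445 + 909 = 14244, q_5 = 3*489 + 100 = 1567.
  i=6: a_6=9, p_6 = 9*14244 + 4445 = 132641, q_6 = 9*1567 + 489 = 14592.

9/1, 100/11, 809/89, 909/100, 4445/489, 14244/1567, 132641/14592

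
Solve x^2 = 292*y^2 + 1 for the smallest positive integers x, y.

(x, y) = (2281249, 133500)

First expand sqrt(292) as a continued fraction. With x_i = (sqrt(292) + m_i)/d_i and (m_0, d_0) = (0, 1): a_0 = floor(sqrt(292)) = 17, since 17^2 = 289 <= 292 < 324 = 18^2.
Iterate m_{i+1} = d_i*a_i - m_i, d_{i+1} = (292 - m_{i+1}^2)/d_i, a_{i+1} = floor((a_0 + m_{i+1})/d_{i+1}):
  m_1 = 1*17 - 0 = 17, d_1 = (292 - 17^2)/1 = 3/1 = 3, a_1 = floor((17 + 17)/3) = 11.
  m_2 = 3*11 - 17 = 16, d_2 = (292 - 16^2)/3 = 36/3 = 12, a_2 = floor((17 + 16)/12) = 2.
  m_3 = 12*2 - 16 = 8, d_3 = (292 - 8^2)/12 = 228/12 = 19, a_3 = floor((17 + 8)/19) = 1.
  m_4 = 19*1 - 8 = 11, d_4 = (292 - 11^2)/19 = 171/19 = 9, a_4 = floor((17 + 11)/9) = 3.
  m_5 = 9*3 - 11 = 16, d_5 = (292 - 16^2)/9 = 36/9 = 4, a_5 = floor((17 + 16)/4) = 8.
  m_6 = 4*8 - 16 = 16, d_6 = (292 - 16^2)/4 = 36/4 = 9, a_6 = floor((17 + 16)/9) = 3.
  m_7 = 9*3 - 16 = 11, d_7 = (292 - 11^2)/9 = 171/9 = 19, a_7 = floor((17 + 11)/19) = 1.
  m_8 = 19*1 - 11 = 8, d_8 = (292 - 8^2)/19 = 228/19 = 12, a_8 = floor((17 + 8)/12) = 2.
  m_9 = 12*2 - 8 = 16, d_9 = (292 - 16^2)/12 = 36/12 = 3, a_9 = floor((17 + 16)/3) = 11.
  m_10 = 3*11 - 16 = 17, d_10 = (292 - 17^2)/3 = 3/3 = 1, a_10 = floor((17 + 17)/1) = 34.
  m_11 = 1*34 - 17 = 17, d_11 = (292 - 17^2)/1 = 3/1 = 3: (m_11, d_11) = (m_1, d_1) = (17, 3), so from here the quotients repeat a_1, ..., a_10; the period length is 10.
So sqrt(292) = [17; (11, 2, 1, 3, 8, 3, 1, 2, 11, 34)] with period length k = 10.
k is even, so the fundamental solution of x^2 - 292y^2 = 1 is (p_{k-1}, q_{k-1}) = (p_9, q_9); compute convergents through index 9.
Convergents (p_i = a_i*p_{i-1} + p_{i-2}, q_i = a_i*q_{i-1} + q_{i-2} with p_{-2}=0, p_{-1}=1, q_{-2}=1, q_{-1}=0):
  i=0: a_0=17, p_0 = 17*1 + 0 = 17, q_0 = 17*0 + 1 = 1.
  i=1: a_1=11, p_1 = 11*17 + 1 = 188, q_1 = 11*1 + 0 = 11.
  i=2: a_2=2, p_2 = 2*188 + 17 = 393, q_2 = 2*11 + 1 = 23.
  i=3: a_3=1, p_3 = 1*393 + 188 = 581, q_3 = 1*23 + 11 = 34.
  i=4: a_4=3, p_4 = 3*581 + 393 = 2136, q_4 = 3*34 + 23 = 125.
  i=5: a_5=8, p_5 = 8*2136 + 581 = 17669, q_5 = 8*125 + 34 = 1034.
  i=6: a_6=3, p_6 = 3*17669 + 2136 = 55143, q_6 = 3*1034 + 125 = 3227.
  i=7: a_7=1, p_7 = 1*55143 + 17669 = 72812, q_7 = 1*3227 + 1034 = 4261.
  i=8: a_8=2, p_8 = 2*72812 + 55143 = 200767, q_8 = 2*4261 + 3227 = 11749.
  i=9: a_9=11, p_9 = 11*200767 + 72812 = 2281249, q_9 = 11*11749 + 4261 = 133500.
Check: 2281249^2 - 292*133500^2 = 5204097000001 - 5204097000000 = 1, so (x, y) = (2281249, 133500) solves the equation, and by the theorem it is the least positive solution.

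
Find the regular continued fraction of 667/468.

[1; 2, 2, 1, 5, 2, 1, 3]

Run the Euclidean algorithm on 667 and 468; the successive quotients are the partial quotients a_0, a_1, ... (each step inverts the fractional part left over by the previous one):
  667 = 1*468 + 199, so a_0 = 1.
  468 = 2*199 + 70, so a_1 = 2.
  199 = 2*70 + 59, so a_2 = 2.
  70 = 1*59 + 11, so a_3 = 1.
  59 = 5*11 + 4, so a_4 = 5.
  11 = 2*4 + 3, so a_5 = 2.
  4 = 1*3 + 1, so a_6 = 1.
  3 = 3*1 + 0, so a_7 = 3.
The remainder reaches 0 after 8 divisions, so the expansion has 8 partial quotients, read off in order.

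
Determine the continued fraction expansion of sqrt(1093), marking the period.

[33; (16, 1, 1, 16, 66)]

Write x_i = (sqrt(1093) + m_i)/d_i with (m_0, d_0) = (0, 1). a_0 = floor(sqrt(1093)) = 33, since 33^2 = 1089 <= 1093 < 1156 = 34^2.
Iterate m_{i+1} = d_i*a_i - m_i, d_{i+1} = (1093 - m_{i+1}^2)/d_i, a_{i+1} = floor((a_0 + m_{i+1})/d_{i+1}):
  m_1 = 1*33 - 0 = 33, d_1 = (1093 - 33^2)/1 = 4/1 = 4, a_1 = floor((33 + 33)/4) = 16.
  m_2 = 4*16 - 33 = 31, d_2 = (1093 - 31^2)/4 = 132/4 = 33, a_2 = floor((33 + 31)/33) = 1.
  m_3 = 33*1 - 31 = 2, d_3 = (1093 - 2^2)/33 = 1089/33 = 33, a_3 = floor((33 + 2)/33) = 1.
  m_4 = 33*1 - 2 = 31, d_4 = (1093 - 31^2)/33 = 132/33 = 4, a_4 = floor((33 + 31)/4) = 16.
  m_5 = 4*16 - 31 = 33, d_5 = (1093 - 33^2)/4 = 4/4 = 1, a_5 = floor((33 + 33)/1) = 66.
  m_6 = 1*66 - 33 = 33, d_6 = (1093 - 33^2)/1 = 4/1 = 4: (m_6, d_6) = (m_1, d_1) = (33, 4), so from here the quotients repeat a_1, ..., a_5; the period length is 5.
Hence the expansion of sqrt(1093) is a_0 = 33 followed by the repeating block 16, 1, 1, 16, 66 (period 5).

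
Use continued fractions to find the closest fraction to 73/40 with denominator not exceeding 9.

Expand x = 73/40 as a continued fraction with the Euclidean algorithm:
  73 = 1*40 + 33, so a_0 = 1.
  40 = 1*33 + 7, so a_1 = 1.
  33 = 4*7 + 5, so a_2 = 4.
  7 = 1*5 + 2, so a_3 = 1.
  5 = 2*2 + 1, so a_4 = 2.
  2 = 2*1 + 0, so a_5 = 2.
so x = [1; 1, 4, 1, 2, 2].
Convergents (p_i = a_i*p_{i-1} + p_{i-2}, q_i = a_i*q_{i-1} + q_{i-2} with p_{-2}=0, p_{-1}=1, q_{-2}=1, q_{-1}=0), until the denominator exceeds 9:
  i=0: a_0=1, p_0 = 1*1 + 0 = 1, q_0 = 1*0 + 1 = 1.
  i=1: a_1=1, p_1 = 1*1 + 1 = 2, q_1 = 1*1 + 0 = 1.
  i=2: a_2=4, p_2 = 4*2 + 1 = 9, q_2 = 4*1 + 1 = 5.
  i=3: a_3=1, p_3 = 1*9 + 2 = 11, q_3 = 1*5 + 1 = 6.
  i=4: a_4=2, p_4 = 2*11 + 9 = 31, q_4 = 2*6 + 5 = 17.
q_4 = 17 > 9, so the last convergent with denominator <= 9 is p_3/q_3 = 11/6.
The closest fraction with denominator <= 9 is either p_3/q_3 or the intermediate fraction (k*p_3 + p_2)/(k*q_3 + q_2) with the largest k >= 1 whose denominator stays <= 9; these approach x as k grows, and every other convergent or intermediate fraction in range is farther away.
Largest k: floor((9 - q_2)/q_3) = floor((9 - 5)/6) = 0.
Since k = 0, no intermediate fraction beyond p_3/q_3 has denominator <= 9, so the convergent 11/6 is the closest (its error is |73*6 - 11*40|/(40*6) = 2/240).

11/6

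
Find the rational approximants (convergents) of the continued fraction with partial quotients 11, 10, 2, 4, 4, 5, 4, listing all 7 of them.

Using the convergent recurrence p_i = a_i*p_{i-1} + p_{i-2}, q_i = a_i*q_{i-1} + q_{i-2} with p_{-2}=0, p_{-1}=1, q_{-2}=1, q_{-1}=0:
  i=0: a_0=11, p_0 = 11*1 + 0 = 11, q_0 = 11*0 + 1 = 1.
  i=1: a_1=10, p_1 = 10*11 + 1 = 111, q_1 = 10*1 + 0 = 10.
  i=2: a_2=2, p_2 = 2*111 + 11 = 233, q_2 = 2*10 + 1 = 21.
  i=3: a_3=4, p_3 = 4*233 + 111 = 1043, q_3 = 4*21 + 10 = 94.
  i=4: a_4=4, p_4 = 4*1043 + 233 = 4405, q_4 = 4*94 + 21 = 397.
  i=5: a_5=5, p_5 = 5*4405 + 1043 = 23068, q_5 = 5*397 + 94 = 2079.
  i=6: a_6=4, p_6 = 4*23068 + 4405 = 96677, q_6 = 4*2079 + 397 = 8713.

11/1, 111/10, 233/21, 1043/94, 4405/397, 23068/2079, 96677/8713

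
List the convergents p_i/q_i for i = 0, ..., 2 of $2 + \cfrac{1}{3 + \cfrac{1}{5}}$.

Using the convergent recurrence p_i = a_i*p_{i-1} + p_{i-2}, q_i = a_i*q_{i-1} + q_{i-2} with p_{-2}=0, p_{-1}=1, q_{-2}=1, q_{-1}=0:
  i=0: a_0=2, p_0 = 2*1 + 0 = 2, q_0 = 2*0 + 1 = 1.
  i=1: a_1=3, p_1 = 3*2 + 1 = 7, q_1 = 3*1 + 0 = 3.
  i=2: a_2=5, p_2 = 5*7 + 2 = 37, q_2 = 5*3 + 1 = 16.

2/1, 7/3, 37/16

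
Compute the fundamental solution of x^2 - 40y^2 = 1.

(x, y) = (19, 3)

First expand sqrt(40) as a continued fraction. With x_i = (sqrt(40) + m_i)/d_i and (m_0, d_0) = (0, 1): a_0 = floor(sqrt(40)) = 6, since 6^2 = 36 <= 40 < 49 = 7^2.
Iterate m_{i+1} = d_i*a_i - m_i, d_{i+1} = (40 - m_{i+1}^2)/d_i, a_{i+1} = floor((a_0 + m_{i+1})/d_{i+1}):
  m_1 = 1*6 - 0 = 6, d_1 = (40 - 6^2)/1 = 4/1 = 4, a_1 = floor((6 + 6)/4) = 3.
  m_2 = 4*3 - 6 = 6, d_2 = (40 - 6^2)/4 = 4/4 = 1, a_2 = floor((6 + 6)/1) = 12.
  m_3 = 1*12 - 6 = 6, d_3 = (40 - 6^2)/1 = 4/1 = 4: (m_3, d_3) = (m_1, d_1) = (6, 4), so from here the quotients repeat a_1, a_2; the period length is 2.
So sqrt(40) = [6; (3, 12)] with period length k = 2.
k is even, so the fundamental solution of x^2 - 40y^2 = 1 is (p_{k-1}, q_{k-1}) = (p_1, q_1); compute convergents through index 1.
Convergents (p_i = a_i*p_{i-1} + p_{i-2}, q_i = a_i*q_{i-1} + q_{i-2} with p_{-2}=0, p_{-1}=1, q_{-2}=1, q_{-1}=0):
  i=0: a_0=6, p_0 = 6*1 + 0 = 6, q_0 = 6*0 + 1 = 1.
  i=1: a_1=3, p_1 = 3*6 + 1 = 19, q_1 = 3*1 + 0 = 3.
Check: 19^2 - 40*3^2 = 361 - 360 = 1, so (x, y) = (19, 3) solves the equation, and by the theorem it is the least positive solution.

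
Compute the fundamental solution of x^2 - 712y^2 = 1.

(x, y) = (1601, 60)

First expand sqrt(712) as a continued fraction. With x_i = (sqrt(712) + m_i)/d_i and (m_0, d_0) = (0, 1): a_0 = floor(sqrt(712)) = 26, since 26^2 = 676 <= 712 < 729 = 27^2.
Iterate m_{i+1} = d_i*a_i - m_i, d_{i+1} = (712 - m_{i+1}^2)/d_i, a_{i+1} = floor((a_0 + m_{i+1})/d_{i+1}):
  m_1 = 1*26 - 0 = 26, d_1 = (712 - 26^2)/1 = 36/1 = 36, a_1 = floor((26 + 26)/36) = 1.
  m_2 = 36*1 - 26 = 10, d_2 = (712 - 10^2)/36 = 612/36 = 17, a_2 = floor((26 + 10)/17) = 2.
  m_3 = 17*2 - 10 = 24, d_3 = (712 - 24^2)/17 = 136/17 = 8, a_3 = floor((26 + 24)/8) = 6.
  m_4 = 8*6 - 24 = 24, d_4 = (712 - 24^2)/8 = 136/8 = 17, a_4 = floor((26 + 24)/17) = 2.
  m_5 = 17*2 - 24 = 10, d_5 = (712 - 10^2)/17 = 612/17 = 36, a_5 = floor((26 + 10)/36) = 1.
  m_6 = 36*1 - 10 = 26, d_6 = (712 - 26^2)/36 = 36/36 = 1, a_6 = floor((26 + 26)/1) = 52.
  m_7 = 1*52 - 26 = 26, d_7 = (712 - 26^2)/1 = 36/1 = 36: (m_7, d_7) = (m_1, d_1) = (26, 36), so from here the quotients repeat a_1, ..., a_6; the period length is 6.
So sqrt(712) = [26; (1, 2, 6, 2, 1, 52)] with period length k = 6.
k is even, so the fundamental solution of x^2 - 712y^2 = 1 is (p_{k-1}, q_{k-1}) = (p_5, q_5); compute convergents through index 5.
Convergents (p_i = a_i*p_{i-1} + p_{i-2}, q_i = a_i*q_{i-1} + q_{i-2} with p_{-2}=0, p_{-1}=1, q_{-2}=1, q_{-1}=0):
  i=0: a_0=26, p_0 = 26*1 + 0 = 26, q_0 = 26*0 + 1 = 1.
  i=1: a_1=1, p_1 = 1*26 + 1 = 27, q_1 = 1*1 + 0 = 1.
  i=2: a_2=2, p_2 = 2*27 + 26 = 80, q_2 = 2*1 + 1 = 3.
  i=3: a_3=6, p_3 = 6*80 + 27 = 507, q_3 = 6*3 + 1 = 19.
  i=4: a_4=2, p_4 = 2*507 + 80 = 1094, q_4 = 2*19 + 3 = 41.
  i=5: a_5=1, p_5 = 1*1094 + 507 = 1601, q_5 = 1*41 + 19 = 60.
Check: 1601^2 - 712*60^2 = 2563201 - 2563200 = 1, so (x, y) = (1601, 60) solves the equation, and by the theorem it is the least positive solution.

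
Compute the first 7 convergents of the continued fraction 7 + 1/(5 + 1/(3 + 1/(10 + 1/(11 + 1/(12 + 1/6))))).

7/1, 36/5, 115/16, 1186/165, 13161/1831, 159118/22137, 967869/134653

Using the convergent recurrence p_i = a_i*p_{i-1} + p_{i-2}, q_i = a_i*q_{i-1} + q_{i-2} with p_{-2}=0, p_{-1}=1, q_{-2}=1, q_{-1}=0:
  i=0: a_0=7, p_0 = 7*1 + 0 = 7, q_0 = 7*0 + 1 = 1.
  i=1: a_1=5, p_1 = 5*7 + 1 = 36, q_1 = 5*1 + 0 = 5.
  i=2: a_2=3, p_2 = 3*36 + 7 = 115, q_2 = 3*5 + 1 = 16.
  i=3: a_3=10, p_3 = 10*115 + 36 = 1186, q_3 = 10*16 + 5 = 165.
  i=4: a_4=11, p_4 = 11*1186 + 115 = 13161, q_4 = 11*165 + 16 = 1831.
  i=5: a_5=12, p_5 = 12*13161 + 1186 = 159118, q_5 = 12*1831 + 165 = 22137.
  i=6: a_6=6, p_6 = 6*159118 + 13161 = 967869, q_6 = 6*22137 + 1831 = 134653.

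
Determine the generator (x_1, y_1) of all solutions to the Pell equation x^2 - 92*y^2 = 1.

(x, y) = (1151, 120)

First expand sqrt(92) as a continued fraction. With x_i = (sqrt(92) + m_i)/d_i and (m_0, d_0) = (0, 1): a_0 = floor(sqrt(92)) = 9, since 9^2 = 81 <= 92 < 100 = 10^2.
Iterate m_{i+1} = d_i*a_i - m_i, d_{i+1} = (92 - m_{i+1}^2)/d_i, a_{i+1} = floor((a_0 + m_{i+1})/d_{i+1}):
  m_1 = 1*9 - 0 = 9, d_1 = (92 - 9^2)/1 = 11/1 = 11, a_1 = floor((9 + 9)/11) = 1.
  m_2 = 11*1 - 9 = 2, d_2 = (92 - 2^2)/11 = 88/11 = 8, a_2 = floor((9 + 2)/8) = 1.
  m_3 = 8*1 - 2 = 6, d_3 = (92 - 6^2)/8 = 56/8 = 7, a_3 = floor((9 + 6)/7) = 2.
  m_4 = 7*2 - 6 = 8, d_4 = (92 - 8^2)/7 = 28/7 = 4, a_4 = floor((9 + 8)/4) = 4.
  m_5 = 4*4 - 8 = 8, d_5 = (92 - 8^2)/4 = 28/4 = 7, a_5 = floor((9 + 8)/7) = 2.
  m_6 = 7*2 - 8 = 6, d_6 = (92 - 6^2)/7 = 56/7 = 8, a_6 = floor((9 + 6)/8) = 1.
  m_7 = 8*1 - 6 = 2, d_7 = (92 - 2^2)/8 = 88/8 = 11, a_7 = floor((9 + 2)/11) = 1.
  m_8 = 11*1 - 2 = 9, d_8 = (92 - 9^2)/11 = 11/11 = 1, a_8 = floor((9 + 9)/1) = 18.
  m_9 = 1*18 - 9 = 9, d_9 = (92 - 9^2)/1 = 11/1 = 11: (m_9, d_9) = (m_1, d_1) = (9, 11), so from here the quotients repeat a_1, ..., a_8; the period length is 8.
So sqrt(92) = [9; (1, 1, 2, 4, 2, 1, 1, 18)] with period length k = 8.
k is even, so the fundamental solution of x^2 - 92y^2 = 1 is (p_{k-1}, q_{k-1}) = (p_7, q_7); compute convergents through index 7.
Convergents (p_i = a_i*p_{i-1} + p_{i-2}, q_i = a_i*q_{i-1} + q_{i-2} with p_{-2}=0, p_{-1}=1, q_{-2}=1, q_{-1}=0):
  i=0: a_0=9, p_0 = 9*1 + 0 = 9, q_0 = 9*0 + 1 = 1.
  i=1: a_1=1, p_1 = 1*9 + 1 = 10, q_1 = 1*1 + 0 = 1.
  i=2: a_2=1, p_2 = 1*10 + 9 = 19, q_2 = 1*1 + 1 = 2.
  i=3: a_3=2, p_3 = 2*19 + 10 = 48, q_3 = 2*2 + 1 = 5.
  i=4: a_4=4, p_4 = 4*48 + 19 = 211, q_4 = 4*5 + 2 = 22.
  i=5: a_5=2, p_5 = 2*211 + 48 = 470, q_5 = 2*22 + 5 = 49.
  i=6: a_6=1, p_6 = 1*470 + 211 = 681, q_6 = 1*49 + 22 = 71.
  i=7: a_7=1, p_7 = 1*681 + 470 = 1151, q_7 = 1*71 + 49 = 120.
Check: 1151^2 - 92*120^2 = 1324801 - 1324800 = 1, so (x, y) = (1151, 120) solves the equation, and by the theorem it is the least positive solution.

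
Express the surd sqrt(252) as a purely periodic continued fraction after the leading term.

Write x_i = (sqrt(252) + m_i)/d_i with (m_0, d_0) = (0, 1). a_0 = floor(sqrt(252)) = 15, since 15^2 = 225 <= 252 < 256 = 16^2.
Iterate m_{i+1} = d_i*a_i - m_i, d_{i+1} = (252 - m_{i+1}^2)/d_i, a_{i+1} = floor((a_0 + m_{i+1})/d_{i+1}):
  m_1 = 1*15 - 0 = 15, d_1 = (252 - 15^2)/1 = 27/1 = 27, a_1 = floor((15 + 15)/27) = 1.
  m_2 = 27*1 - 15 = 12, d_2 = (252 - 12^2)/27 = 108/27 = 4, a_2 = floor((15 + 12)/4) = 6.
  m_3 = 4*6 - 12 = 12, d_3 = (252 - 12^2)/4 = 108/4 = 27, a_3 = floor((15 + 12)/27) = 1.
  m_4 = 27*1 - 12 = 15, d_4 = (252 - 15^2)/27 = 27/27 = 1, a_4 = floor((15 + 15)/1) = 30.
  m_5 = 1*30 - 15 = 15, d_5 = (252 - 15^2)/1 = 27/1 = 27: (m_5, d_5) = (m_1, d_1) = (15, 27), so from here the quotients repeat a_1, ..., a_4; the period length is 4.
Hence the expansion of sqrt(252) is a_0 = 15 followed by the repeating block 1, 6, 1, 30 (period 4).

[15; (1, 6, 1, 30)]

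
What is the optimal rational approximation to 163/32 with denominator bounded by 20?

56/11

Expand x = 163/32 as a continued fraction with the Euclidean algorithm:
  163 = 5*32 + 3, so a_0 = 5.
  32 = 10*3 + 2, so a_1 = 10.
  3 = 1*2 + 1, so a_2 = 1.
  2 = 2*1 + 0, so a_3 = 2.
so x = [5; 10, 1, 2].
Convergents (p_i = a_i*p_{i-1} + p_{i-2}, q_i = a_i*q_{i-1} + q_{i-2} with p_{-2}=0, p_{-1}=1, q_{-2}=1, q_{-1}=0), until the denominator exceeds 20:
  i=0: a_0=5, p_0 = 5*1 + 0 = 5, q_0 = 5*0 + 1 = 1.
  i=1: a_1=10, p_1 = 10*5 + 1 = 51, q_1 = 10*1 + 0 = 10.
  i=2: a_2=1, p_2 = 1*51 + 5 = 56, q_2 = 1*10 + 1 = 11.
  i=3: a_3=2, p_3 = 2*56 + 51 = 163, q_3 = 2*11 + 10 = 32.
q_3 = 32 > 20, so the last convergent with denominator <= 20 is p_2/q_2 = 56/11.
The closest fraction with denominator <= 20 is either p_2/q_2 or the intermediate fraction (k*p_2 + p_1)/(k*q_2 + q_1) with the largest k >= 1 whose denominator stays <= 20; these approach x as k grows, and every other convergent or intermediate fraction in range is farther away.
Largest k: floor((20 - q_1)/q_2) = floor((20 - 10)/11) = 0.
Since k = 0, no intermediate fraction beyond p_2/q_2 has denominator <= 20, so the convergent 56/11 is the closest (its error is |163*11 - 56*32|/(32*11) = 1/352).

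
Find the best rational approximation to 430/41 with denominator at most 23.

Expand x = 430/41 as a continued fraction with the Euclidean algorithm:
  430 = 10*41 + 20, so a_0 = 10.
  41 = 2*20 + 1, so a_1 = 2.
  20 = 20*1 + 0, so a_2 = 20.
so x = [10; 2, 20].
Convergents (p_i = a_i*p_{i-1} + p_{i-2}, q_i = a_i*q_{i-1} + q_{i-2} with p_{-2}=0, p_{-1}=1, q_{-2}=1, q_{-1}=0), until the denominator exceeds 23:
  i=0: a_0=10, p_0 = 10*1 + 0 = 10, q_0 = 10*0 + 1 = 1.
  i=1: a_1=2, p_1 = 2*10 + 1 = 21, q_1 = 2*1 + 0 = 2.
  i=2: a_2=20, p_2 = 20*21 + 10 = 430, q_2 = 20*2 + 1 = 41.
q_2 = 41 > 23, so the last convergent with denominator <= 23 is p_1/q_1 = 21/2.
The closest fraction with denominator <= 23 is either p_1/q_1 or the intermediate fraction (k*p_1 + p_0)/(k*q_1 + q_0) with the largest k >= 1 whose denominator stays <= 23; these approach x as k grows, and every other convergent or intermediate fraction in range is farther away.
Largest k: floor((23 - q_0)/q_1) = floor((23 - 1)/2) = 11.
That gives (11*21 + 10)/(11*2 + 1) = 241/23.
Compare the errors: |x - 21/2| = |430*2 - 21*41|/(41*2) = 1/82, and |x - 241/23| = |430*23 - 241*41|/(41*23) = 9/943.
Cross-multiplying, 9*82 = 738 < 943 = 1*943, so 9/943 is smaller: the intermediate fraction 241/23 is closer to x than 21/2.

241/23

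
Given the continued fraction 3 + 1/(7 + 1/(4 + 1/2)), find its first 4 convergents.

3/1, 22/7, 91/29, 204/65

Using the convergent recurrence p_i = a_i*p_{i-1} + p_{i-2}, q_i = a_i*q_{i-1} + q_{i-2} with p_{-2}=0, p_{-1}=1, q_{-2}=1, q_{-1}=0:
  i=0: a_0=3, p_0 = 3*1 + 0 = 3, q_0 = 3*0 + 1 = 1.
  i=1: a_1=7, p_1 = 7*3 + 1 = 22, q_1 = 7*1 + 0 = 7.
  i=2: a_2=4, p_2 = 4*22 + 3 = 91, q_2 = 4*7 + 1 = 29.
  i=3: a_3=2, p_3 = 2*91 + 22 = 204, q_3 = 2*29 + 7 = 65.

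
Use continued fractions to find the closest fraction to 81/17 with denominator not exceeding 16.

Expand x = 81/17 as a continued fraction with the Euclidean algorithm:
  81 = 4*17 + 13, so a_0 = 4.
  17 = 1*13 + 4, so a_1 = 1.
  13 = 3*4 + 1, so a_2 = 3.
  4 = 4*1 + 0, so a_3 = 4.
so x = [4; 1, 3, 4].
Convergents (p_i = a_i*p_{i-1} + p_{i-2}, q_i = a_i*q_{i-1} + q_{i-2} with p_{-2}=0, p_{-1}=1, q_{-2}=1, q_{-1}=0), until the denominator exceeds 16:
  i=0: a_0=4, p_0 = 4*1 + 0 = 4, q_0 = 4*0 + 1 = 1.
  i=1: a_1=1, p_1 = 1*4 + 1 = 5, q_1 = 1*1 + 0 = 1.
  i=2: a_2=3, p_2 = 3*5 + 4 = 19, q_2 = 3*1 + 1 = 4.
  i=3: a_3=4, p_3 = 4*19 + 5 = 81, q_3 = 4*4 + 1 = 17.
q_3 = 17 > 16, so the last convergent with denominator <= 16 is p_2/q_2 = 19/4.
The closest fraction with denominator <= 16 is either p_2/q_2 or the intermediate fraction (k*p_2 + p_1)/(k*q_2 + q_1) with the largest k >= 1 whose denominator stays <= 16; these approach x as k grows, and every other convergent or intermediate fraction in range is farther away.
Largest k: floor((16 - q_1)/q_2) = floor((16 - 1)/4) = 3.
That gives (3*19 + 5)/(3*4 + 1) = 62/13.
Compare the errors: |x - 19/4| = |81*4 - 19*17|/(17*4) = 1/68, and |x - 62/13| = |81*13 - 62*17|/(17*13) = 1/221.
Cross-multiplying, 1*68 = 68 < 221 = 1*221, so 1/221 is smaller: the intermediate fraction 62/13 is closer to x than 19/4.

62/13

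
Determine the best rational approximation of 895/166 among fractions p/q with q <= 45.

Expand x = 895/166 as a continued fraction with the Euclidean algorithm:
  895 = 5*166 + 65, so a_0 = 5.
  166 = 2*65 + 36, so a_1 = 2.
  65 = 1*36 + 29, so a_2 = 1.
  36 = 1*29 + 7, so a_3 = 1.
  29 = 4*7 + 1, so a_4 = 4.
  7 = 7*1 + 0, so a_5 = 7.
so x = [5; 2, 1, 1, 4, 7].
Convergents (p_i = a_i*p_{i-1} + p_{i-2}, q_i = a_i*q_{i-1} + q_{i-2} with p_{-2}=0, p_{-1}=1, q_{-2}=1, q_{-1}=0), until the denominator exceeds 45:
  i=0: a_0=5, p_0 = 5*1 + 0 = 5, q_0 = 5*0 + 1 = 1.
  i=1: a_1=2, p_1 = 2*5 + 1 = 11, q_1 = 2*1 + 0 = 2.
  i=2: a_2=1, p_2 = 1*11 + 5 = 16, q_2 = 1*2 + 1 = 3.
  i=3: a_3=1, p_3 = 1*16 + 11 = 27, q_3 = 1*3 + 2 = 5.
  i=4: a_4=4, p_4 = 4*27 + 16 = 124, q_4 = 4*5 + 3 = 23.
  i=5: a_5=7, p_5 = 7*124 + 27 = 895, q_5 = 7*23 + 5 = 166.
q_5 = 166 > 45, so the last convergent with denominator <= 45 is p_4/q_4 = 124/23.
The closest fraction with denominator <= 45 is either p_4/q_4 or the intermediate fraction (k*p_4 + p_3)/(k*q_4 + q_3) with the largest k >= 1 whose denominator stays <= 45; these approach x as k grows, and every other convergent or intermediate fraction in range is farther away.
Largest k: floor((45 - q_3)/q_4) = floor((45 - 5)/23) = 1.
That gives (1*124 + 27)/(1*23 + 5) = 151/28.
Compare the errors: |x - 124/23| = |895*23 - 124*166|/(166*23) = 1/3818, and |x - 151/28| = |895*28 - 151*166|/(166*28) = 6/4648.
Cross-multiplying, 1*4648 = 4648 < 22908 = 6*3818, so 1/3818 is smaller: the convergent 124/23 is closer to x than 151/28.

124/23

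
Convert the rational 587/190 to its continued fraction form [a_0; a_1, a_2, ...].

[3; 11, 5, 1, 2]

Run the Euclidean algorithm on 587 and 190; the successive quotients are the partial quotients a_0, a_1, ... (each step inverts the fractional part left over by the previous one):
  587 = 3*190 + 17, so a_0 = 3.
  190 = 11*17 + 3, so a_1 = 11.
  17 = 5*3 + 2, so a_2 = 5.
  3 = 1*2 + 1, so a_3 = 1.
  2 = 2*1 + 0, so a_4 = 2.
The remainder reaches 0 after 5 divisions, so the expansion has 5 partial quotients, read off in order.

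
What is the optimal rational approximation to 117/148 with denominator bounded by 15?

11/14

Expand x = 117/148 as a continued fraction with the Euclidean algorithm:
  117 = 0*148 + 117, so a_0 = 0.
  148 = 1*117 + 31, so a_1 = 1.
  117 = 3*31 + 24, so a_2 = 3.
  31 = 1*24 + 7, so a_3 = 1.
  24 = 3*7 + 3, so a_4 = 3.
  7 = 2*3 + 1, so a_5 = 2.
  3 = 3*1 + 0, so a_6 = 3.
so x = [0; 1, 3, 1, 3, 2, 3].
Convergents (p_i = a_i*p_{i-1} + p_{i-2}, q_i = a_i*q_{i-1} + q_{i-2} with p_{-2}=0, p_{-1}=1, q_{-2}=1, q_{-1}=0), until the denominator exceeds 15:
  i=0: a_0=0, p_0 = 0*1 + 0 = 0, q_0 = 0*0 + 1 = 1.
  i=1: a_1=1, p_1 = 1*0 + 1 = 1, q_1 = 1*1 + 0 = 1.
  i=2: a_2=3, p_2 = 3*1 + 0 = 3, q_2 = 3*1 + 1 = 4.
  i=3: a_3=1, p_3 = 1*3 + 1 = 4, q_3 = 1*4 + 1 = 5.
  i=4: a_4=3, p_4 = 3*4 + 3 = 15, q_4 = 3*5 + 4 = 19.
q_4 = 19 > 15, so the last convergent with denominator <= 15 is p_3/q_3 = 4/5.
The closest fraction with denominator <= 15 is either p_3/q_3 or the intermediate fraction (k*p_3 + p_2)/(k*q_3 + q_2) with the largest k >= 1 whose denominator stays <= 15; these approach x as k grows, and every other convergent or intermediate fraction in range is farther away.
Largest k: floor((15 - q_2)/q_3) = floor((15 - 4)/5) = 2.
That gives (2*4 + 3)/(2*5 + 4) = 11/14.
Compare the errors: |x - 4/5| = |117*5 - 4*148|/(148*5) = 7/740, and |x - 11/14| = |117*14 - 11*148|/(148*14) = 10/2072.
Cross-multiplying, 10*740 = 7400 < 14504 = 7*2072, so 10/2072 is smaller: the intermediate fraction 11/14 is closer to x than 4/5.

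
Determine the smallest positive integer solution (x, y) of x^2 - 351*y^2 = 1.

(x, y) = (62425, 3332)

First expand sqrt(351) as a continued fraction. With x_i = (sqrt(351) + m_i)/d_i and (m_0, d_0) = (0, 1): a_0 = floor(sqrt(351)) = 18, since 18^2 = 324 <= 351 < 361 = 19^2.
Iterate m_{i+1} = d_i*a_i - m_i, d_{i+1} = (351 - m_{i+1}^2)/d_i, a_{i+1} = floor((a_0 + m_{i+1})/d_{i+1}):
  m_1 = 1*18 - 0 = 18, d_1 = (351 - 18^2)/1 = 27/1 = 27, a_1 = floor((18 + 18)/27) = 1.
  m_2 = 27*1 - 18 = 9, d_2 = (351 - 9^2)/27 = 270/27 = 10, a_2 = floor((18 + 9)/10) = 2.
  m_3 = 10*2 - 9 = 11, d_3 = (351 - 11^2)/10 = 230/10 = 23, a_3 = floor((18 + 11)/23) = 1.
  m_4 = 23*1 - 11 = 12, d_4 = (351 - 12^2)/23 = 207/23 = 9, a_4 = floor((18 + 12)/9) = 3.
  m_5 = 9*3 - 12 = 15, d_5 = (351 - 15^2)/9 = 126/9 = 14, a_5 = floor((18 + 15)/14) = 2.
  m_6 = 14*2 - 15 = 13, d_6 = (351 - 13^2)/14 = 182/14 = 13, a_6 = floor((18 + 13)/13) = 2.
  m_7 = 13*2 - 13 = 13, d_7 = (351 - 13^2)/13 = 182/13 = 14, a_7 = floor((18 + 13)/14) = 2.
  m_8 = 14*2 - 13 = 15, d_8 = (351 - 15^2)/14 = 126/14 = 9, a_8 = floor((18 + 15)/9) = 3.
  m_9 = 9*3 - 15 = 12, d_9 = (351 - 12^2)/9 = 207/9 = 23, a_9 = floor((18 + 12)/23) = 1.
  m_10 = 23*1 - 12 = 11, d_10 = (351 - 11^2)/23 = 230/23 = 10, a_10 = floor((18 + 11)/10) = 2.
  m_11 = 10*2 - 11 = 9, d_11 = (351 - 9^2)/10 = 270/10 = 27, a_11 = floor((18 + 9)/27) = 1.
  m_12 = 27*1 - 9 = 18, d_12 = (351 - 18^2)/27 = 27/27 = 1, a_12 = floor((18 + 18)/1) = 36.
  m_13 = 1*36 - 18 = 18, d_13 = (351 - 18^2)/1 = 27/1 = 27: (m_13, d_13) = (m_1, d_1) = (18, 27), so from here the quotients repeat a_1, ..., a_12; the period length is 12.
So sqrt(351) = [18; (1, 2, 1, 3, 2, 2, 2, 3, 1, 2, 1, 36)] with period length k = 12.
k is even, so the fundamental solution of x^2 - 351y^2 = 1 is (p_{k-1}, q_{k-1}) = (p_11, q_11); compute convergents through index 11.
Convergents (p_i = a_i*p_{i-1} + p_{i-2}, q_i = a_i*q_{i-1} + q_{i-2} with p_{-2}=0, p_{-1}=1, q_{-2}=1, q_{-1}=0):
  i=0: a_0=18, p_0 = 18*1 + 0 = 18, q_0 = 18*0 + 1 = 1.
  i=1: a_1=1, p_1 = 1*18 + 1 = 19, q_1 = 1*1 + 0 = 1.
  i=2: a_2=2, p_2 = 2*19 + 18 = 56, q_2 = 2*1 + 1 = 3.
  i=3: a_3=1, p_3 = 1*56 + 19 = 75, q_3 = 1*3 + 1 = 4.
  i=4: a_4=3, p_4 = 3*75 + 56 = 281, q_4 = 3*4 + 3 = 15.
  i=5: a_5=2, p_5 = 2*281 + 75 = 637, q_5 = 2*15 + 4 = 34.
  i=6: a_6=2, p_6 = 2*637 + 281 = 1555, q_6 = 2*34 + 15 = 83.
  i=7: a_7=2, p_7 = 2*1555 + 637 = 3747, q_7 = 2*83 + 34 = 200.
  i=8: a_8=3, p_8 = 3*3747 + 1555 = 12796, q_8 = 3*200 + 83 = 683.
  i=9: a_9=1, p_9 = 1*12796 + 3747 = 16543, q_9 = 1*683 + 200 = 883.
  i=10: a_10=2, p_10 = 2*16543 + 12796 = 45882, q_10 = 2*883 + 683 = 2449.
  i=11: a_11=1, p_11 = 1*45882 + 16543 = 62425, q_11 = 1*2449 + 883 = 3332.
Check: 62425^2 - 351*3332^2 = 3896880625 - 3896880624 = 1, so (x, y) = (62425, 3332) solves the equation, and by the theorem it is the least positive solution.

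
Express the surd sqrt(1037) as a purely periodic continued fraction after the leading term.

[32; (4, 1, 15, 3, 3, 15, 1, 4, 64)]

Write x_i = (sqrt(1037) + m_i)/d_i with (m_0, d_0) = (0, 1). a_0 = floor(sqrt(1037)) = 32, since 32^2 = 1024 <= 1037 < 1089 = 33^2.
Iterate m_{i+1} = d_i*a_i - m_i, d_{i+1} = (1037 - m_{i+1}^2)/d_i, a_{i+1} = floor((a_0 + m_{i+1})/d_{i+1}):
  m_1 = 1*32 - 0 = 32, d_1 = (1037 - 32^2)/1 = 13/1 = 13, a_1 = floor((32 + 32)/13) = 4.
  m_2 = 13*4 - 32 = 20, d_2 = (1037 - 20^2)/13 = 637/13 = 49, a_2 = floor((32 + 20)/49) = 1.
  m_3 = 49*1 - 20 = 29, d_3 = (1037 - 29^2)/49 = 196/49 = 4, a_3 = floor((32 + 29)/4) = 15.
  m_4 = 4*15 - 29 = 31, d_4 = (1037 - 31^2)/4 = 76/4 = 19, a_4 = floor((32 + 31)/19) = 3.
  m_5 = 19*3 - 31 = 26, d_5 = (1037 - 26^2)/19 = 361/19 = 19, a_5 = floor((32 + 26)/19) = 3.
  m_6 = 19*3 - 26 = 31, d_6 = (1037 - 31^2)/19 = 76/19 = 4, a_6 = floor((32 + 31)/4) = 15.
  m_7 = 4*15 - 31 = 29, d_7 = (1037 - 29^2)/4 = 196/4 = 49, a_7 = floor((32 + 29)/49) = 1.
  m_8 = 49*1 - 29 = 20, d_8 = (1037 - 20^2)/49 = 637/49 = 13, a_8 = floor((32 + 20)/13) = 4.
  m_9 = 13*4 - 20 = 32, d_9 = (1037 - 32^2)/13 = 13/13 = 1, a_9 = floor((32 + 32)/1) = 64.
  m_10 = 1*64 - 32 = 32, d_10 = (1037 - 32^2)/1 = 13/1 = 13: (m_10, d_10) = (m_1, d_1) = (32, 13), so from here the quotients repeat a_1, ..., a_9; the period length is 9.
Hence the expansion of sqrt(1037) is a_0 = 32 followed by the repeating block 4, 1, 15, 3, 3, 15, 1, 4, 64 (period 9).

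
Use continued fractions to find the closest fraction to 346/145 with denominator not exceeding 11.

19/8

Expand x = 346/145 as a continued fraction with the Euclidean algorithm:
  346 = 2*145 + 56, so a_0 = 2.
  145 = 2*56 + 33, so a_1 = 2.
  56 = 1*33 + 23, so a_2 = 1.
  33 = 1*23 + 10, so a_3 = 1.
  23 = 2*10 + 3, so a_4 = 2.
  10 = 3*3 + 1, so a_5 = 3.
  3 = 3*1 + 0, so a_6 = 3.
so x = [2; 2, 1, 1, 2, 3, 3].
Convergents (p_i = a_i*p_{i-1} + p_{i-2}, q_i = a_i*q_{i-1} + q_{i-2} with p_{-2}=0, p_{-1}=1, q_{-2}=1, q_{-1}=0), until the denominator exceeds 11:
  i=0: a_0=2, p_0 = 2*1 + 0 = 2, q_0 = 2*0 + 1 = 1.
  i=1: a_1=2, p_1 = 2*2 + 1 = 5, q_1 = 2*1 + 0 = 2.
  i=2: a_2=1, p_2 = 1*5 + 2 = 7, q_2 = 1*2 + 1 = 3.
  i=3: a_3=1, p_3 = 1*7 + 5 = 12, q_3 = 1*3 + 2 = 5.
  i=4: a_4=2, p_4 = 2*12 + 7 = 31, q_4 = 2*5 + 3 = 13.
q_4 = 13 > 11, so the last convergent with denominator <= 11 is p_3/q_3 = 12/5.
The closest fraction with denominator <= 11 is either p_3/q_3 or the intermediate fraction (k*p_3 + p_2)/(k*q_3 + q_2) with the largest k >= 1 whose denominator stays <= 11; these approach x as k grows, and every other convergent or intermediate fraction in range is farther away.
Largest k: floor((11 - q_2)/q_3) = floor((11 - 3)/5) = 1.
That gives (1*12 + 7)/(1*5 + 3) = 19/8.
Compare the errors: |x - 12/5| = |346*5 - 12*145|/(145*5) = 10/725, and |x - 19/8| = |346*8 - 19*145|/(145*8) = 13/1160.
Cross-multiplying, 13*725 = 9425 < 11600 = 10*1160, so 13/1160 is smaller: the intermediate fraction 19/8 is closer to x than 12/5.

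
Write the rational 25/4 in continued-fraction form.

[6; 4]

Run the Euclidean algorithm on 25 and 4; the successive quotients are the partial quotients a_0, a_1, ... (each step inverts the fractional part left over by the previous one):
  25 = 6*4 + 1, so a_0 = 6.
  4 = 4*1 + 0, so a_1 = 4.
The remainder reaches 0 after 2 divisions, so the expansion has 2 partial quotients, read off in order.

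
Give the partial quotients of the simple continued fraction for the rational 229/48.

Run the Euclidean algorithm on 229 and 48; the successive quotients are the partial quotients a_0, a_1, ... (each step inverts the fractional part left over by the previous one):
  229 = 4*48 + 37, so a_0 = 4.
  48 = 1*37 + 11, so a_1 = 1.
  37 = 3*11 + 4, so a_2 = 3.
  11 = 2*4 + 3, so a_3 = 2.
  4 = 1*3 + 1, so a_4 = 1.
  3 = 3*1 + 0, so a_5 = 3.
The remainder reaches 0 after 6 divisions, so the expansion has 6 partial quotients, read off in order.

[4; 1, 3, 2, 1, 3]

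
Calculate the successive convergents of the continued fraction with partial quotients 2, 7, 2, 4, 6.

Using the convergent recurrence p_i = a_i*p_{i-1} + p_{i-2}, q_i = a_i*q_{i-1} + q_{i-2} with p_{-2}=0, p_{-1}=1, q_{-2}=1, q_{-1}=0:
  i=0: a_0=2, p_0 = 2*1 + 0 = 2, q_0 = 2*0 + 1 = 1.
  i=1: a_1=7, p_1 = 7*2 + 1 = 15, q_1 = 7*1 + 0 = 7.
  i=2: a_2=2, p_2 = 2*15 + 2 = 32, q_2 = 2*7 + 1 = 15.
  i=3: a_3=4, p_3 = 4*32 + 15 = 143, q_3 = 4*15 + 7 = 67.
  i=4: a_4=6, p_4 = 6*143 + 32 = 890, q_4 = 6*67 + 15 = 417.

2/1, 15/7, 32/15, 143/67, 890/417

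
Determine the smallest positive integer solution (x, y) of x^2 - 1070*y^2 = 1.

First expand sqrt(1070) as a continued fraction. With x_i = (sqrt(1070) + m_i)/d_i and (m_0, d_0) = (0, 1): a_0 = floor(sqrt(1070)) = 32, since 32^2 = 1024 <= 1070 < 1089 = 33^2.
Iterate m_{i+1} = d_i*a_i - m_i, d_{i+1} = (1070 - m_{i+1}^2)/d_i, a_{i+1} = floor((a_0 + m_{i+1})/d_{i+1}):
  m_1 = 1*32 - 0 = 32, d_1 = (1070 - 32^2)/1 = 46/1 = 46, a_1 = floor((32 + 32)/46) = 1.
  m_2 = 46*1 - 32 = 14, d_2 = (1070 - 14^2)/46 = 874/46 = 19, a_2 = floor((32 + 14)/19) = 2.
  m_3 = 19*2 - 14 = 24, d_3 = (1070 - 24^2)/19 = 494/19 = 26, a_3 = floor((32 + 24)/26) = 2.
  m_4 = 26*2 - 24 = 28, d_4 = (1070 - 28^2)/26 = 286/26 = 11, a_4 = floor((32 + 28)/11) = 5.
  m_5 = 11*5 - 28 = 27, d_5 = (1070 - 27^2)/11 = 341/11 = 31, a_5 = floor((32 + 27)/31) = 1.
  m_6 = 31*1 - 27 = 4, d_6 = (1070 - 4^2)/31 = 1054/31 = 34, a_6 = floor((32 + 4)/34) = 1.
  m_7 = 34*1 - 4 = 30, d_7 = (1070 - 30^2)/34 = 170/34 = 5, a_7 = floor((32 + 30)/5) = 12.
  m_8 = 5*12 - 30 = 30, d_8 = (1070 - 30^2)/5 = 170/5 = 34, a_8 = floor((32 + 30)/34) = 1.
  m_9 = 34*1 - 30 = 4, d_9 = (1070 - 4^2)/34 = 1054/34 = 31, a_9 = floor((32 + 4)/31) = 1.
  m_10 = 31*1 - 4 = 27, d_10 = (1070 - 27^2)/31 = 341/31 = 11, a_10 = floor((32 + 27)/11) = 5.
  m_11 = 11*5 - 27 = 28, d_11 = (1070 - 28^2)/11 = 286/11 = 26, a_11 = floor((32 + 28)/26) = 2.
  m_12 = 26*2 - 28 = 24, d_12 = (1070 - 24^2)/26 = 494/26 = 19, a_12 = floor((32 + 24)/19) = 2.
  m_13 = 19*2 - 24 = 14, d_13 = (1070 - 14^2)/19 = 874/19 = 46, a_13 = floor((32 + 14)/46) = 1.
  m_14 = 46*1 - 14 = 32, d_14 = (1070 - 32^2)/46 = 46/46 = 1, a_14 = floor((32 + 32)/1) = 64.
  m_15 = 1*64 - 32 = 32, d_15 = (1070 - 32^2)/1 = 46/1 = 46: (m_15, d_15) = (m_1, d_1) = (32, 46), so from here the quotients repeat a_1, ..., a_14; the period length is 14.
So sqrt(1070) = [32; (1, 2, 2, 5, 1, 1, 12, 1, 1, 5, 2, 2, 1, 64)] with period length k = 14.
k is even, so the fundamental solution of x^2 - 1070y^2 = 1 is (p_{k-1}, q_{k-1}) = (p_13, q_13); compute convergents through index 13.
Convergents (p_i = a_i*p_{i-1} + p_{i-2}, q_i = a_i*q_{i-1} + q_{i-2} with p_{-2}=0, p_{-1}=1, q_{-2}=1, q_{-1}=0):
  i=0: a_0=32, p_0 = 32*1 + 0 = 32, q_0 = 32*0 + 1 = 1.
  i=1: a_1=1, p_1 = 1*32 + 1 = 33, q_1 = 1*1 + 0 = 1.
  i=2: a_2=2, p_2 = 2*33 + 32 = 98, q_2 = 2*1 + 1 = 3.
  i=3: a_3=2, p_3 = 2*98 + 33 = 229, q_3 = 2*3 + 1 = 7.
  i=4: a_4=5, p_4 = 5*229 + 98 = 1243, q_4 = 5*7 + 3 = 38.
  i=5: a_5=1, p_5 = 1*1243 + 229 = 1472, q_5 = 1*38 + 7 = 45.
  i=6: a_6=1, p_6 = 1*1472 + 1243 = 2715, q_6 = 1*45 + 38 = 83.
  i=7: a_7=12, p_7 = 12*2715 + 1472 = 34052, q_7 = 12*83 + 45 = 1041.
  i=8: a_8=1, p_8 = 1*34052 + 2715 = 36767, q_8 = 1*1041 + 83 = 1124.
  i=9: a_9=1, p_9 = 1*36767 + 34052 = 70819, q_9 = 1*1124 + 1041 = 2165.
  i=10: a_10=5, p_10 = 5*70819 + 36767 = 390862, q_10 = 5*2165 + 1124 = 11949.
  i=11: a_11=2, p_11 = 2*390862 + 70819 = 852543, q_11 = 2*11949 + 2165 = 26063.
  i=12: a_12=2, p_12 = 2*852543 + 390862 = 2095948, q_12 = 2*26063 + 11949 = 64075.
  i=13: a_13=1, p_13 = 1*2095948 + 852543 = 2948491, q_13 = 1*64075 + 26063 = 90138.
Check: 2948491^2 - 1070*90138^2 = 8693599177081 - 8693599177080 = 1, so (x, y) = (2948491, 90138) solves the equation, and by the theorem it is the least positive solution.

(x, y) = (2948491, 90138)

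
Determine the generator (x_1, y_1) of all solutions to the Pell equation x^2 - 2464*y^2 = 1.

First expand sqrt(2464) as a continued fraction. With x_i = (sqrt(2464) + m_i)/d_i and (m_0, d_0) = (0, 1): a_0 = floor(sqrt(2464)) = 49, since 49^2 = 2401 <= 2464 < 2500 = 50^2.
Iterate m_{i+1} = d_i*a_i - m_i, d_{i+1} = (2464 - m_{i+1}^2)/d_i, a_{i+1} = floor((a_0 + m_{i+1})/d_{i+1}):
  m_1 = 1*49 - 0 = 49, d_1 = (2464 - 49^2)/1 = 63/1 = 63, a_1 = floor((49 + 49)/63) = 1.
  m_2 = 63*1 - 49 = 14, d_2 = (2464 - 14^2)/63 = 2268/63 = 36, a_2 = floor((49 + 14)/36) = 1.
  m_3 = 36*1 - 14 = 22, d_3 = (2464 - 22^2)/36 = 1980/36 = 55, a_3 = floor((49 + 22)/55) = 1.
  m_4 = 55*1 - 22 = 33, d_4 = (2464 - 33^2)/55 = 1375/55 = 25, a_4 = floor((49 + 33)/25) = 3.
  m_5 = 25*3 - 33 = 42, d_5 = (2464 - 42^2)/25 = 700/25 = 28, a_5 = floor((49 + 42)/28) = 3.
  m_6 = 28*3 - 42 = 42, d_6 = (2464 - 42^2)/28 = 700/28 = 25, a_6 = floor((49 + 42)/25) = 3.
  m_7 = 25*3 - 42 = 33, d_7 = (2464 - 33^2)/25 = 1375/25 = 55, a_7 = floor((49 + 33)/55) = 1.
  m_8 = 55*1 - 33 = 22, d_8 = (2464 - 22^2)/55 = 1980/55 = 36, a_8 = floor((49 + 22)/36) = 1.
  m_9 = 36*1 - 22 = 14, d_9 = (2464 - 14^2)/36 = 2268/36 = 63, a_9 = floor((49 + 14)/63) = 1.
  m_10 = 63*1 - 14 = 49, d_10 = (2464 - 49^2)/63 = 63/63 = 1, a_10 = floor((49 + 49)/1) = 98.
  m_11 = 1*98 - 49 = 49, d_11 = (2464 - 49^2)/1 = 63/1 = 63: (m_11, d_11) = (m_1, d_1) = (49, 63), so from here the quotients repeat a_1, ..., a_10; the period length is 10.
So sqrt(2464) = [49; (1, 1, 1, 3, 3, 3, 1, 1, 1, 98)] with period length k = 10.
k is even, so the fundamental solution of x^2 - 2464y^2 = 1 is (p_{k-1}, q_{k-1}) = (p_9, q_9); compute convergents through index 9.
Convergents (p_i = a_i*p_{i-1} + p_{i-2}, q_i = a_i*q_{i-1} + q_{i-2} with p_{-2}=0, p_{-1}=1, q_{-2}=1, q_{-1}=0):
  i=0: a_0=49, p_0 = 49*1 + 0 = 49, q_0 = 49*0 + 1 = 1.
  i=1: a_1=1, p_1 = 1*49 + 1 = 50, q_1 = 1*1 + 0 = 1.
  i=2: a_2=1, p_2 = 1*50 + 49 = 99, q_2 = 1*1 + 1 = 2.
  i=3: a_3=1, p_3 = 1*99 + 50 = 149, q_3 = 1*2 + 1 = 3.
  i=4: a_4=3, p_4 = 3*149 + 99 = 546, q_4 = 3*3 + 2 = 11.
  i=5: a_5=3, p_5 = 3*546 + 149 = 1787, q_5 = 3*11 + 3 = 36.
  i=6: a_6=3, p_6 = 3*1787 + 546 = 5907, q_6 = 3*36 + 11 = 119.
  i=7: a_7=1, p_7 = 1*5907 + 1787 = 7694, q_7 = 1*119 + 36 = 155.
  i=8: a_8=1, p_8 = 1*7694 + 5907 = 13601, q_8 = 1*155 + 119 = 274.
  i=9: a_9=1, p_9 = 1*13601 + 7694 = 21295, q_9 = 1*274 + 155 = 429.
Check: 21295^2 - 2464*429^2 = 453477025 - 453477024 = 1, so (x, y) = (21295, 429) solves the equation, and by the theorem it is the least positive solution.

(x, y) = (21295, 429)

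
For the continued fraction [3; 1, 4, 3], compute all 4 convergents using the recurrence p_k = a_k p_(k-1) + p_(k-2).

3/1, 4/1, 19/5, 61/16

Using the convergent recurrence p_i = a_i*p_{i-1} + p_{i-2}, q_i = a_i*q_{i-1} + q_{i-2} with p_{-2}=0, p_{-1}=1, q_{-2}=1, q_{-1}=0:
  i=0: a_0=3, p_0 = 3*1 + 0 = 3, q_0 = 3*0 + 1 = 1.
  i=1: a_1=1, p_1 = 1*3 + 1 = 4, q_1 = 1*1 + 0 = 1.
  i=2: a_2=4, p_2 = 4*4 + 3 = 19, q_2 = 4*1 + 1 = 5.
  i=3: a_3=3, p_3 = 3*19 + 4 = 61, q_3 = 3*5 + 1 = 16.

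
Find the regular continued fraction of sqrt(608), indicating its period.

Write x_i = (sqrt(608) + m_i)/d_i with (m_0, d_0) = (0, 1). a_0 = floor(sqrt(608)) = 24, since 24^2 = 576 <= 608 < 625 = 25^2.
Iterate m_{i+1} = d_i*a_i - m_i, d_{i+1} = (608 - m_{i+1}^2)/d_i, a_{i+1} = floor((a_0 + m_{i+1})/d_{i+1}):
  m_1 = 1*24 - 0 = 24, d_1 = (608 - 24^2)/1 = 32/1 = 32, a_1 = floor((24 + 24)/32) = 1.
  m_2 = 32*1 - 24 = 8, d_2 = (608 - 8^2)/32 = 544/32 = 17, a_2 = floor((24 + 8)/17) = 1.
  m_3 = 17*1 - 8 = 9, d_3 = (608 - 9^2)/17 = 527/17 = 31, a_3 = floor((24 + 9)/31) = 1.
  m_4 = 31*1 - 9 = 22, d_4 = (608 - 22^2)/31 = 124/31 = 4, a_4 = floor((24 + 22)/4) = 11.
  m_5 = 4*11 - 22 = 22, d_5 = (608 - 22^2)/4 = 124/4 = 31, a_5 = floor((24 + 22)/31) = 1.
  m_6 = 31*1 - 22 = 9, d_6 = (608 - 9^2)/31 = 527/31 = 17, a_6 = floor((24 + 9)/17) = 1.
  m_7 = 17*1 - 9 = 8, d_7 = (608 - 8^2)/17 = 544/17 = 32, a_7 = floor((24 + 8)/32) = 1.
  m_8 = 32*1 - 8 = 24, d_8 = (608 - 24^2)/32 = 32/32 = 1, a_8 = floor((24 + 24)/1) = 48.
  m_9 = 1*48 - 24 = 24, d_9 = (608 - 24^2)/1 = 32/1 = 32: (m_9, d_9) = (m_1, d_1) = (24, 32), so from here the quotients repeat a_1, ..., a_8; the period length is 8.
Hence the expansion of sqrt(608) is a_0 = 24 followed by the repeating block 1, 1, 1, 11, 1, 1, 1, 48 (period 8).

[24; (1, 1, 1, 11, 1, 1, 1, 48)]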